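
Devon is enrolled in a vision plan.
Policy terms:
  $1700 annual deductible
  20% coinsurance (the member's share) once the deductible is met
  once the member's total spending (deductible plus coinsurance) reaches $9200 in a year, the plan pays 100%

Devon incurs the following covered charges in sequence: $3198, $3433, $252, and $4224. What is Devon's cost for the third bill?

$50.40

Claim 1 ($3198): $1700 finishes the deductible; $1498 goes to coinsurance; 20% of $1498 = $299.60. Member owes $1999.60 (running OOP $1999.60).
Claim 2 ($3433): deductible met; 20% of $3433 = $686.60. Cost to member: $686.60. OOP to date $2686.20.
Claim 3 ($252): deductible already satisfied, so member's share is 20% × $252 = $50.40. Member owes $50.40 (running OOP $2736.60).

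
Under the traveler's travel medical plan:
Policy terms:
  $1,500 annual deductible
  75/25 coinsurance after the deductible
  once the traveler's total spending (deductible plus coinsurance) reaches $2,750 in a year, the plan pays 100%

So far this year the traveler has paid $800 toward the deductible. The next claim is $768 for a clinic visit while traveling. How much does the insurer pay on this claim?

$51

$800 of the $1,500 deductible is already met, leaving $700.
After the $700 deductible portion, $768 − $700 = $68 is subject to coinsurance.
Traveler's 25% share of $68 is $17.
Traveler responsibility before any cap: $700 + $17 = $717.
Total out-of-pocket so far would be $800 + $717 = $1,517, below the $2,750 cap — no reduction.
The plan picks up $768 − $717 = $51.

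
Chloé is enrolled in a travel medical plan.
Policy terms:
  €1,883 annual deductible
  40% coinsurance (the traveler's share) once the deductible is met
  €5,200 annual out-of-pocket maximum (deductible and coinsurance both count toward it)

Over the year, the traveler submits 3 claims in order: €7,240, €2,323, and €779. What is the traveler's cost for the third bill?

Claim 1 — €7,240: €1,883 to deductible, leaving €5,357; 40% of €5,357 = €2,142.80. Cost to traveler: €4,025.80. OOP to date €4,025.80.
Claim 2 — €2,323: deductible already satisfied, so traveler's share is 40% × €2,323 = €929.20. Traveler owes €929.20 (running OOP €4,955).
Claim 3 — €779: 40% coinsurance on €779 = €311.60. That would push OOP to €5,266.60, over the €5,200 cap, so traveler pays €5,200 − €4,955 = €245.

€245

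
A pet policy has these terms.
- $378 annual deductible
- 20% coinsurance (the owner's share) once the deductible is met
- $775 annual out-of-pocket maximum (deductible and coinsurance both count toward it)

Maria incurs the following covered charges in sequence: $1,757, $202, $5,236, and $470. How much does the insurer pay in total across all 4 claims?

#1 ($1,757): deductible takes $378, $1,379 remains; 20% of $1,379 = $275.80. Cost to owner: $653.80. OOP to date $653.80. Insurer: $1,757 − $653.80 = $1,103.20.
#2 ($202): deductible already satisfied, so owner's share is 20% × $202 = $40.40. Owner owes $40.40 (running OOP $694.20). Plan pays $202 − $40.40 = $161.60.
#3 ($5,236): deductible met; 20% of $5,236 = $1,047.20. Adding that to $694.20 gives $1,741.40, past the $775 cap; owner pays only $775 − $694.20 = $80.80. Plan pays $5,236 − $80.80 = $5,155.20.
#4 ($470): deductible already satisfied, so owner's share is 20% × $470 = $94. Adding that to $775 gives $869, past the $775 cap; owner pays only $775 − $775 = $0. Plan pays $470 − $0 = $470.
Insurer total: $1,103.20 + $161.60 + $5,155.20 + $470 = $6,890.

$6,890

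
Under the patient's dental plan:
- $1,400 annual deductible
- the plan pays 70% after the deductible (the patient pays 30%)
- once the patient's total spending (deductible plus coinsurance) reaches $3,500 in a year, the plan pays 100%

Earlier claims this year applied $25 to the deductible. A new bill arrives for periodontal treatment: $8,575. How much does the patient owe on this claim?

Deductible still to meet: $1,400 − $25 = $1,375.
That leaves $8,575 − $1,375 = $7,200 for coinsurance.
Coinsurance: $7,200 × 30% = $2,160.
That puts the patient's cost at $1,375 + $2,160 = $3,535 before any cap.
That would bring total out-of-pocket to $3,560, past the $3,500 cap. The patient is capped at $3,500 − $25 = $3,475 on this claim.

$3,475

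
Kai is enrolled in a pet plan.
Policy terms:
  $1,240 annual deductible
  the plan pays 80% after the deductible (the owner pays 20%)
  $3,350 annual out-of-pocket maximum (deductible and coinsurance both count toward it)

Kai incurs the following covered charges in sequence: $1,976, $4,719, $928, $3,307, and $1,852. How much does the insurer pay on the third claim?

#1 ($1,976): $1,240 to deductible, leaving $736; owner's 20% is $147.20. Owner owes $1,387.20 (running OOP $1,387.20). Plan pays $1,976 − $1,387.20 = $588.80.
#2 ($4,719): deductible met; 20% of $4,719 = $943.80. Cost to owner: $943.80. OOP to date $2,331. Insurer: $4,719 − $943.80 = $3,775.20.
#3 ($928): deductible already satisfied, so owner's share is 20% × $928 = $185.60. Owner owes $185.60 (running OOP $2,516.60). Plan pays $928 − $185.60 = $742.40.

$742.40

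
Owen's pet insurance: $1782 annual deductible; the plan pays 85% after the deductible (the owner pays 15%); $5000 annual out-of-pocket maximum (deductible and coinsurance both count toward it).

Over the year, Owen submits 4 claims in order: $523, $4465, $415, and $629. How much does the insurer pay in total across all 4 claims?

Claim 1 — $523: entire amount goes to the deductible. Owner owes $523 (running OOP $523). Plan pays $523 − $523 = $0.
Claim 2 — $4465: $1259 to deductible, leaving $3206; owner's 15% is $480.90. Owner pays $1739.90; OOP now $2262.90. Plan pays $4465 − $1739.90 = $2725.10.
Claim 3 — $415: 15% coinsurance on $415 = $62.25. Cost to owner: $62.25. OOP to date $2325.15. Insurer: $415 − $62.25 = $352.75.
Claim 4 — $629: deductible met; 15% of $629 = $94.35. Owner owes $94.35 (running OOP $2419.50). Plan pays $629 − $94.35 = $534.65.
Insurer total = bills − owner's total = $6032 − $2419.50 = $3612.50.

$3612.50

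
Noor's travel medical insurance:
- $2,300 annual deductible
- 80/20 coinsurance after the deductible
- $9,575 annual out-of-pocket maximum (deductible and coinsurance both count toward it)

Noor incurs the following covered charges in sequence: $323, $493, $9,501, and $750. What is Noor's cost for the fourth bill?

$150

Bill 1, $323: all of it applies to the deductible. Traveler owes $323 (running OOP $323).
Bill 2, $493: fully absorbed by the deductible. Cost to traveler: $493. OOP to date $816.
Bill 3, $9,501: $1,484 finishes the deductible; $8,017 goes to coinsurance; coinsurance $8,017 × 20% = $1,603.40. Traveler pays $3,087.40; OOP now $3,903.40.
Bill 4, $750: 20% coinsurance on $750 = $150. Traveler pays $150; OOP now $4,053.40.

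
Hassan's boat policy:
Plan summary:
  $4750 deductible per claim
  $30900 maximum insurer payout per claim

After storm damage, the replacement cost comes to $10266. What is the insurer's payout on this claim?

After the deductible, $10266 − $4750 = $5516 remains.
$5516 ≤ $30900, so the limit doesn't bind; insurer pays $5516.

$5516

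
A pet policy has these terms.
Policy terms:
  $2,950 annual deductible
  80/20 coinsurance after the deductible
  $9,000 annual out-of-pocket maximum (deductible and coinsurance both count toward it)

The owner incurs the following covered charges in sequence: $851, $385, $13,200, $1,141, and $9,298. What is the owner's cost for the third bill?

$4,011.20

Claim 1 — $851: fully absorbed by the deductible. Owner owes $851 (running OOP $851).
Claim 2 — $385: all of it applies to the deductible. Cost to owner: $385. OOP to date $1,236.
Claim 3 — $13,200: $1,714 to deductible, leaving $11,486; coinsurance $11,486 × 20% = $2,297.20. Owner owes $4,011.20 (running OOP $5,247.20).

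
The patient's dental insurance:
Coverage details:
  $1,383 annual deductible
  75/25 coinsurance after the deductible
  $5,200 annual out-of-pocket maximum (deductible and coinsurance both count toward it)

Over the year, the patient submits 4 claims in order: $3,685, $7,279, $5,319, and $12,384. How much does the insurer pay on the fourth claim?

$12,292

Bill 1, $3,685: $1,383 to deductible, leaving $2,302; 25% of $2,302 = $575.50. Cost to patient: $1,958.50. OOP to date $1,958.50. Insurer: $3,685 − $1,958.50 = $1,726.50.
Bill 2, $7,279: deductible already satisfied, so patient's share is 25% × $7,279 = $1,819.75. Patient pays $1,819.75; OOP now $3,778.25. Insurer: $7,279 − $1,819.75 = $5,459.25.
Bill 3, $5,319: deductible met; 25% of $5,319 = $1,329.75. Cost to patient: $1,329.75. OOP to date $5,108. Insurer: $5,319 − $1,329.75 = $3,989.25.
Bill 4, $12,384: deductible met; 25% of $12,384 = $3,096. Adding that to $5,108 gives $8,204, past the $5,200 cap; patient pays only $5,200 − $5,108 = $92. Plan pays $12,384 − $92 = $12,292.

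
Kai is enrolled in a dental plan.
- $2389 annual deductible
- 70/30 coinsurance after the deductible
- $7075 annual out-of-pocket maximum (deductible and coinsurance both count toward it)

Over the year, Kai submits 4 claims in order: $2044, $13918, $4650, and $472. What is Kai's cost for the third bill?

Claim 1 ($2044): entire amount goes to the deductible. Cost to patient: $2044. OOP to date $2044.
Claim 2 ($13918): deductible takes $345, $13573 remains; coinsurance $13573 × 30% = $4071.90. Patient owes $4416.90 (running OOP $6460.90).
Claim 3 ($4650): 30% coinsurance on $4650 = $1395. That would push OOP to $7855.90, over the $7075 cap, so patient pays $7075 − $6460.90 = $614.10.

$614.10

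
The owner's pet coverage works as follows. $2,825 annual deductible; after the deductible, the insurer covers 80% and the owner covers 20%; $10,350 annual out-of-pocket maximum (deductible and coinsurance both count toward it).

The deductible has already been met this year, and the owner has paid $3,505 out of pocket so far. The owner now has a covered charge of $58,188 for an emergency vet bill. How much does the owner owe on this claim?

With the deductible met, the entire $58,188 is subject to coinsurance.
Coinsurance: $58,188 × 20% = $11,637.60.
That would bring total out-of-pocket to $15,142.60, past the $10,350 cap. The owner is capped at $10,350 − $3,505 = $6,845 on this claim.

$6,845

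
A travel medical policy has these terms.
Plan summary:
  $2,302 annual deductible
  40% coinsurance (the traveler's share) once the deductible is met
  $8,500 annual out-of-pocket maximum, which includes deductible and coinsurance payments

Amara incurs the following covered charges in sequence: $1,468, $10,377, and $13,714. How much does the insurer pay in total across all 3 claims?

$17,059

Bill 1, $1,468: entire amount goes to the deductible. Traveler owes $1,468 (running OOP $1,468). Plan pays $1,468 − $1,468 = $0.
Bill 2, $10,377: deductible takes $834, $9,543 remains; coinsurance $9,543 × 40% = $3,817.20. Traveler owes $4,651.20 (running OOP $6,119.20). Plan pays $10,377 − $4,651.20 = $5,725.80.
Bill 3, $13,714: 40% coinsurance on $13,714 = $5,485.60. That would push OOP to $11,604.80, over the $8,500 cap, so traveler pays $8,500 − $6,119.20 = $2,380.80. Insurer: $13,714 − $2,380.80 = $11,333.20.
Insurer total = bills − traveler's total = $25,559 − $8,500 = $17,059.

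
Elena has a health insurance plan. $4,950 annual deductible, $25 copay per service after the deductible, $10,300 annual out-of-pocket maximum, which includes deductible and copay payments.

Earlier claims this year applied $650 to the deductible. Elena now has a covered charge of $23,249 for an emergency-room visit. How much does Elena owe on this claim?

Remaining deductible: $4,950 − $650 = $4,300.
That leaves $23,249 − $4,300 = $18,949 for the copay.
Copay on this service: $25.
That puts the patient's cost at $4,300 + $25 = $4,325 before any cap.
Cumulative spending $650 + $4,325 = $4,975 stays under the $10,300 maximum.

$4,325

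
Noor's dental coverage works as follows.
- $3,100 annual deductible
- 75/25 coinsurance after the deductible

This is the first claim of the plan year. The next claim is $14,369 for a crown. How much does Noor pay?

$5,917.25

Deductible not yet touched, so the first $3,100 of the bill goes to the deductible.
That leaves $14,369 − $3,100 = $11,269 for coinsurance.
Patient's 25% share of $11,269 is $2,817.25.
That puts the patient's cost at $3,100 + $2,817.25 = $5,917.25.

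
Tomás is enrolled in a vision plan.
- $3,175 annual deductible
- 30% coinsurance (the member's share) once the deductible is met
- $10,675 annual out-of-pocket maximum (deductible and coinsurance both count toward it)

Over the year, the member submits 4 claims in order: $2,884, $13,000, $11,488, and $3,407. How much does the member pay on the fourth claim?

Claim 1 ($2,884): entire amount goes to the deductible. Member owes $2,884 (running OOP $2,884).
Claim 2 ($13,000): $291 to deductible, leaving $12,709; member's 30% is $3,812.70. Member owes $4,103.70 (running OOP $6,987.70).
Claim 3 ($11,488): 30% coinsurance on $11,488 = $3,446.40. Member pays $3,446.40; OOP now $10,434.10.
Claim 4 ($3,407): 30% coinsurance on $3,407 = $1,022.10. That would push OOP to $11,456.20, over the $10,675 cap, so member pays $10,675 − $10,434.10 = $240.90.

$240.90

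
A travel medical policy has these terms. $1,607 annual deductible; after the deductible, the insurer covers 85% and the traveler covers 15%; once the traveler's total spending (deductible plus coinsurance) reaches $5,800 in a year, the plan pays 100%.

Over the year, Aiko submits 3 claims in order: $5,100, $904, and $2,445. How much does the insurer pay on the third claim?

$2,078.25

Claim 1 — $5,100: deductible takes $1,607, $3,493 remains; 15% of $3,493 = $523.95. Cost to traveler: $2,130.95. OOP to date $2,130.95. Plan pays $5,100 − $2,130.95 = $2,969.05.
Claim 2 — $904: 15% coinsurance on $904 = $135.60. Traveler pays $135.60; OOP now $2,266.55. Insurer: $904 − $135.60 = $768.40.
Claim 3 — $2,445: 15% coinsurance on $2,445 = $366.75. Cost to traveler: $366.75. OOP to date $2,633.30. Insurer: $2,445 − $366.75 = $2,078.25.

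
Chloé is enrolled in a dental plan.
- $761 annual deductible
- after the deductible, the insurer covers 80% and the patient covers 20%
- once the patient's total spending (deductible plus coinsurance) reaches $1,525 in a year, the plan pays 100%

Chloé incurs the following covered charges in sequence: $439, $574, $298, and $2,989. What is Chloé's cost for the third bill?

Bill 1, $439: fully absorbed by the deductible. Patient owes $439 (running OOP $439).
Bill 2, $574: $322 to deductible, leaving $252; coinsurance $252 × 20% = $50.40. Cost to patient: $372.40. OOP to date $811.40.
Bill 3, $298: deductible met; 20% of $298 = $59.60. Patient owes $59.60 (running OOP $871).

$59.60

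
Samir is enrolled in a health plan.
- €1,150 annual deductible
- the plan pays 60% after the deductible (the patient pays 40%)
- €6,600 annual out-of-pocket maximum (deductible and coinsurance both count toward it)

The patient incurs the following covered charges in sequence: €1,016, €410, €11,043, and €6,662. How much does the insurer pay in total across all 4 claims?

€12,531

Claim 1 (€1,016): entire amount goes to the deductible. Cost to patient: €1,016. OOP to date €1,016. Insurer: €1,016 − €1,016 = €0.
Claim 2 (€410): €134 to deductible, leaving €276; coinsurance €276 × 40% = €110.40. Patient pays €244.40; OOP now €1,260.40. Insurer: €410 − €244.40 = €165.60.
Claim 3 (€11,043): 40% coinsurance on €11,043 = €4,417.20. Patient owes €4,417.20 (running OOP €5,677.60). Plan pays €11,043 − €4,417.20 = €6,625.80.
Claim 4 (€6,662): deductible already satisfied, so patient's share is 40% × €6,662 = €2,664.80. OOP would hit €8,342.40 > €6,600, so the cap limits the patient to €6,600 − €5,677.60 = €922.40. Plan pays €6,662 − €922.40 = €5,739.60.
Insurer total = bills − patient's total = €19,131 − €6,600 = €12,531.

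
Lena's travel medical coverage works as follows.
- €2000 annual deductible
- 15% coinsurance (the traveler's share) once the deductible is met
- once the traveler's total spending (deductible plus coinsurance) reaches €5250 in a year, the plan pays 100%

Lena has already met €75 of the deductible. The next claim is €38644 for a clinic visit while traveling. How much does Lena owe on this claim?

€75 of the €2000 deductible is already met, leaving €1925.
After the €1925 deductible portion, €38644 − €1925 = €36719 is subject to coinsurance.
15% of €36719 = €5507.85 falls to the traveler.
So the traveler owes €1925 + €5507.85 = €7432.85 before any cap.
Year-to-date out-of-pocket would reach €75 + €7432.85 = €7507.85, above the €5250 maximum, so the traveler pays only €5250 − €75 = €5175.

€5175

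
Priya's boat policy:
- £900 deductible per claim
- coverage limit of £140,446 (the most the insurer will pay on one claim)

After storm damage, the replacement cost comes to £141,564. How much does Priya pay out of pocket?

£1,118

After the deductible, £141,564 − £900 = £140,664 remains.
The £140,446 per-incident cap binds; insurer pays £140,446.
Out of pocket: £141,564 − £140,446 = £1,118.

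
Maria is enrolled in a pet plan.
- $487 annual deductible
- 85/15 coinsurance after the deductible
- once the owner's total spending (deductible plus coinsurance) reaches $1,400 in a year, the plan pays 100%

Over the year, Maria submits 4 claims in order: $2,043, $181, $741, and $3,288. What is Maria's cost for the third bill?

$111.15

Bill 1, $2,043: $487 to deductible, leaving $1,556; 15% of $1,556 = $233.40. Owner pays $720.40; OOP now $720.40.
Bill 2, $181: 15% coinsurance on $181 = $27.15. Owner pays $27.15; OOP now $747.55.
Bill 3, $741: deductible already satisfied, so owner's share is 15% × $741 = $111.15. Owner owes $111.15 (running OOP $858.70).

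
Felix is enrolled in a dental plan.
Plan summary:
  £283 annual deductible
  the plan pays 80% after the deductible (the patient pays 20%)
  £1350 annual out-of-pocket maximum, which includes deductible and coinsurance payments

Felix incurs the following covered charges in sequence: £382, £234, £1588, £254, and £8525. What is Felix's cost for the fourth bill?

£50.80

Claim 1 (£382): deductible takes £283, £99 remains; patient's 20% is £19.80. Patient owes £302.80 (running OOP £302.80).
Claim 2 (£234): deductible met; 20% of £234 = £46.80. Patient pays £46.80; OOP now £349.60.
Claim 3 (£1588): deductible already satisfied, so patient's share is 20% × £1588 = £317.60. Cost to patient: £317.60. OOP to date £667.20.
Claim 4 (£254): deductible already satisfied, so patient's share is 20% × £254 = £50.80. Patient pays £50.80; OOP now £718.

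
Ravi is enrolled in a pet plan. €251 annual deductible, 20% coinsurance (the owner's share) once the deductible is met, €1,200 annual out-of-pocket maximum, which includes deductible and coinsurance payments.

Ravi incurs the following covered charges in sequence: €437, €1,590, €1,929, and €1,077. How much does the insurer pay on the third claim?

€1,543.20

Claim 1 (€437): €251 to deductible, leaving €186; coinsurance €186 × 20% = €37.20. Owner owes €288.20 (running OOP €288.20). Plan pays €437 − €288.20 = €148.80.
Claim 2 (€1,590): deductible already satisfied, so owner's share is 20% × €1,590 = €318. Owner owes €318 (running OOP €606.20). Insurer: €1,590 − €318 = €1,272.
Claim 3 (€1,929): deductible already satisfied, so owner's share is 20% × €1,929 = €385.80. Owner pays €385.80; OOP now €992. Insurer: €1,929 − €385.80 = €1,543.20.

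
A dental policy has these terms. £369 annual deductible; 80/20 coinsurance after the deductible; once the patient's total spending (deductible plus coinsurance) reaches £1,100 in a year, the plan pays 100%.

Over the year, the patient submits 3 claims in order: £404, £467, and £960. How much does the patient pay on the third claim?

£192

Claim 1 — £404: deductible takes £369, £35 remains; coinsurance £35 × 20% = £7. Patient owes £376 (running OOP £376).
Claim 2 — £467: deductible met; 20% of £467 = £93.40. Patient owes £93.40 (running OOP £469.40).
Claim 3 — £960: deductible met; 20% of £960 = £192. Cost to patient: £192. OOP to date £661.40.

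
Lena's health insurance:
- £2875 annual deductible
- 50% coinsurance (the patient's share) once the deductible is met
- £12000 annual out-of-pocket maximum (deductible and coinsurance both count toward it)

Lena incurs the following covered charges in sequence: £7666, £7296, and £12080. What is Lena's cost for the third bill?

£3081.50

Claim 1 — £7666: deductible takes £2875, £4791 remains; 50% of £4791 = £2395.50. Cost to patient: £5270.50. OOP to date £5270.50.
Claim 2 — £7296: 50% coinsurance on £7296 = £3648. Patient pays £3648; OOP now £8918.50.
Claim 3 — £12080: deductible met; 50% of £12080 = £6040. Adding that to £8918.50 gives £14958.50, past the £12000 cap; patient pays only £12000 − £8918.50 = £3081.50.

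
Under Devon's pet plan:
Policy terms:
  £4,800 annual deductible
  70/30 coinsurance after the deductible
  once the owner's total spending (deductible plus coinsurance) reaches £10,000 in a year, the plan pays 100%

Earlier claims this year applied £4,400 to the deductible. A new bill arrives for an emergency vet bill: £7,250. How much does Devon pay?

£2,455

Deductible still to meet: £4,800 − £4,400 = £400.
After the £400 deductible portion, £7,250 − £400 = £6,850 is subject to coinsurance.
Owner's 30% share of £6,850 is £2,055.
Owner responsibility before any cap: £400 + £2,055 = £2,455.
Cumulative spending £4,400 + £2,455 = £6,855 stays under the £10,000 maximum.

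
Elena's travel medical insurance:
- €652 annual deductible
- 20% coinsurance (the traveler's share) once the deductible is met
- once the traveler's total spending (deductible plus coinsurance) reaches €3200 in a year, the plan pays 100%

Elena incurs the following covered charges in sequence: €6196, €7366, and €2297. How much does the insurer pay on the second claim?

Claim 1 (€6196): €652 to deductible, leaving €5544; 20% of €5544 = €1108.80. Traveler owes €1760.80 (running OOP €1760.80). Plan pays €6196 − €1760.80 = €4435.20.
Claim 2 (€7366): deductible met; 20% of €7366 = €1473.20. OOP would hit €3234 > €3200, so the cap limits the traveler to €3200 − €1760.80 = €1439.20. Insurer: €7366 − €1439.20 = €5926.80.

€5926.80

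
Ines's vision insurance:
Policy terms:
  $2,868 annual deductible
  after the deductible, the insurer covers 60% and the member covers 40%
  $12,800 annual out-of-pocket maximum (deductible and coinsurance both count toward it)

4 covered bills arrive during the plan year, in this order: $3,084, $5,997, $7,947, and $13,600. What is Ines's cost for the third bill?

#1 ($3,084): $2,868 to deductible, leaving $216; member's 40% is $86.40. Member owes $2,954.40 (running OOP $2,954.40).
#2 ($5,997): 40% coinsurance on $5,997 = $2,398.80. Member owes $2,398.80 (running OOP $5,353.20).
#3 ($7,947): deductible already satisfied, so member's share is 40% × $7,947 = $3,178.80. Member owes $3,178.80 (running OOP $8,532).

$3,178.80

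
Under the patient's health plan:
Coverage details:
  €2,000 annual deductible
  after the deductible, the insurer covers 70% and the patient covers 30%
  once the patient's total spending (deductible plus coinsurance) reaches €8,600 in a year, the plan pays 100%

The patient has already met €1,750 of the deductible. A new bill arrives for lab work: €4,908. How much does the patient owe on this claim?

€1,647.40

€1,750 of the €2,000 deductible is already met, leaving €250.
After the €250 deductible portion, €4,908 − €250 = €4,658 is subject to coinsurance.
Coinsurance: €4,658 × 30% = €1,397.40.
That puts the patient's cost at €250 + €1,397.40 = €1,647.40 before any cap.
Total out-of-pocket so far would be €1,750 + €1,647.40 = €3,397.40, below the €8,600 cap — no reduction.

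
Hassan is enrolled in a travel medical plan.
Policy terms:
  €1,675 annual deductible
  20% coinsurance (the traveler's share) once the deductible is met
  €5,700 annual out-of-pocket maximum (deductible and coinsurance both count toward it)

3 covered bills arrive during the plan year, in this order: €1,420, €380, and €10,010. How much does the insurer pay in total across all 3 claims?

€8,108

Bill 1, €1,420: entire amount goes to the deductible. Cost to traveler: €1,420. OOP to date €1,420. Plan pays €1,420 − €1,420 = €0.
Bill 2, €380: €255 to deductible, leaving €125; traveler's 20% is €25. Traveler pays €280; OOP now €1,700. Plan pays €380 − €280 = €100.
Bill 3, €10,010: 20% coinsurance on €10,010 = €2,002. Traveler owes €2,002 (running OOP €3,702). Insurer: €10,010 − €2,002 = €8,008.
Insurer total = bills − traveler's total = €11,810 − €3,702 = €8,108.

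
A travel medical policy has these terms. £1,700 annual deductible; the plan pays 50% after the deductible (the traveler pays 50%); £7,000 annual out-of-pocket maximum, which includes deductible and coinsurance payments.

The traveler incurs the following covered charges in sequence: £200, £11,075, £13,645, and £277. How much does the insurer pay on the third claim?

£13,132.50

Claim 1 (£200): entire amount goes to the deductible. Traveler owes £200 (running OOP £200). Insurer: £200 − £200 = £0.
Claim 2 (£11,075): deductible takes £1,500, £9,575 remains; coinsurance £9,575 × 50% = £4,787.50. Traveler owes £6,287.50 (running OOP £6,487.50). Insurer: £11,075 − £6,287.50 = £4,787.50.
Claim 3 (£13,645): deductible already satisfied, so traveler's share is 50% × £13,645 = £6,822.50. OOP would hit £13,310 > £7,000, so the cap limits the traveler to £7,000 − £6,487.50 = £512.50. Insurer: £13,645 − £512.50 = £13,132.50.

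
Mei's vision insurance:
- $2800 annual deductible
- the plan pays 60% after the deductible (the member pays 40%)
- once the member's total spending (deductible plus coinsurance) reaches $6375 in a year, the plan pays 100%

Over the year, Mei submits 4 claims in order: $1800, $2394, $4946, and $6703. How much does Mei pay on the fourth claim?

Claim 1 — $1800: all of it applies to the deductible. Member pays $1800; OOP now $1800.
Claim 2 — $2394: $1000 finishes the deductible; $1394 goes to coinsurance; coinsurance $1394 × 40% = $557.60. Cost to member: $1557.60. OOP to date $3357.60.
Claim 3 — $4946: 40% coinsurance on $4946 = $1978.40. Cost to member: $1978.40. OOP to date $5336.
Claim 4 — $6703: deductible met; 40% of $6703 = $2681.20. OOP would hit $8017.20 > $6375, so the cap limits the member to $6375 − $5336 = $1039.

$1039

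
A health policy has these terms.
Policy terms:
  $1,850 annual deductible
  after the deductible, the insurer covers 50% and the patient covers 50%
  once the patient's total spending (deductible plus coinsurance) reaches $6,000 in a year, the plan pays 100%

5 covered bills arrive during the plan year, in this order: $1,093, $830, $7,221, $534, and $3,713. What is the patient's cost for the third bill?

#1 ($1,093): entire amount goes to the deductible. Patient owes $1,093 (running OOP $1,093).
#2 ($830): $757 finishes the deductible; $73 goes to coinsurance; coinsurance $73 × 50% = $36.50. Patient pays $793.50; OOP now $1,886.50.
#3 ($7,221): deductible already satisfied, so patient's share is 50% × $7,221 = $3,610.50. Cost to patient: $3,610.50. OOP to date $5,497.

$3,610.50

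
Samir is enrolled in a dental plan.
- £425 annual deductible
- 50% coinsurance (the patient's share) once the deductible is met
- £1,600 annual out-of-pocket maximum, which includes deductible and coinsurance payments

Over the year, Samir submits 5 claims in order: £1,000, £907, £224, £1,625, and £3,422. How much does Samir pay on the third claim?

Bill 1, £1,000: £425 to deductible, leaving £575; coinsurance £575 × 50% = £287.50. Patient pays £712.50; OOP now £712.50.
Bill 2, £907: deductible met; 50% of £907 = £453.50. Patient pays £453.50; OOP now £1,166.
Bill 3, £224: deductible already satisfied, so patient's share is 50% × £224 = £112. Patient owes £112 (running OOP £1,278).

£112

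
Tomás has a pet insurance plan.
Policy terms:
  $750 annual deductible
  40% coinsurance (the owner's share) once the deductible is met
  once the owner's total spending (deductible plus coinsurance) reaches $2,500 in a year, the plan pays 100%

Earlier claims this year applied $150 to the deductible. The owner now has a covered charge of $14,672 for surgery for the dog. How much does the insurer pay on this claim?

Deductible still to meet: $750 − $150 = $600.
After the $600 deductible portion, $14,672 − $600 = $14,072 is subject to coinsurance.
Owner's 40% share of $14,072 is $5,628.80.
That puts the owner's cost at $600 + $5,628.80 = $6,228.80 before any cap.
That would bring total out-of-pocket to $6,378.80, past the $2,500 cap. The owner is capped at $2,500 − $150 = $2,350 on this claim.
The insurer covers the remainder: $14,672 − $2,350 = $12,322.

$12,322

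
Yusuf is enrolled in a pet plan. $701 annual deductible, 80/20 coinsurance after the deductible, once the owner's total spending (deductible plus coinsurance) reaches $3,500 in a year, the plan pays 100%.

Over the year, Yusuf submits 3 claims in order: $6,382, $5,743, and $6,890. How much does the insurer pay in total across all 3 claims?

Claim 1 — $6,382: $701 to deductible, leaving $5,681; coinsurance $5,681 × 20% = $1,136.20. Owner owes $1,837.20 (running OOP $1,837.20). Plan pays $6,382 − $1,837.20 = $4,544.80.
Claim 2 — $5,743: deductible met; 20% of $5,743 = $1,148.60. Owner pays $1,148.60; OOP now $2,985.80. Insurer: $5,743 − $1,148.60 = $4,594.40.
Claim 3 — $6,890: 20% coinsurance on $6,890 = $1,378. That would push OOP to $4,363.80, over the $3,500 cap, so owner pays $3,500 − $2,985.80 = $514.20. Plan pays $6,890 − $514.20 = $6,375.80.
Insurer total: $4,544.80 + $4,594.40 + $6,375.80 = $15,515.

$15,515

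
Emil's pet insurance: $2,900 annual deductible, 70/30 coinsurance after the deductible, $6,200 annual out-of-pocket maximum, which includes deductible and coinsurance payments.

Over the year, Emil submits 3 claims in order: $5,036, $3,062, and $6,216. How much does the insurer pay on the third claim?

$4,475.40

Claim 1 — $5,036: $2,900 finishes the deductible; $2,136 goes to coinsurance; owner's 30% is $640.80. Owner owes $3,540.80 (running OOP $3,540.80). Insurer: $5,036 − $3,540.80 = $1,495.20.
Claim 2 — $3,062: deductible met; 30% of $3,062 = $918.60. Owner owes $918.60 (running OOP $4,459.40). Plan pays $3,062 − $918.60 = $2,143.40.
Claim 3 — $6,216: deductible met; 30% of $6,216 = $1,864.80. OOP would hit $6,324.20 > $6,200, so the cap limits the owner to $6,200 − $4,459.40 = $1,740.60. Plan pays $6,216 − $1,740.60 = $4,475.40.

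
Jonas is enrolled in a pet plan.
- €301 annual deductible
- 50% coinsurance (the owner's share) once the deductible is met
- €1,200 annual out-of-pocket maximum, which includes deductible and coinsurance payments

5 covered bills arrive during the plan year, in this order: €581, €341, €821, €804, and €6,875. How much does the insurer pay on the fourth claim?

€626

Bill 1, €581: deductible takes €301, €280 remains; coinsurance €280 × 50% = €140. Cost to owner: €441. OOP to date €441. Insurer: €581 − €441 = €140.
Bill 2, €341: 50% coinsurance on €341 = €170.50. Owner owes €170.50 (running OOP €611.50). Insurer: €341 − €170.50 = €170.50.
Bill 3, €821: deductible already satisfied, so owner's share is 50% × €821 = €410.50. Owner owes €410.50 (running OOP €1,022). Plan pays €821 − €410.50 = €410.50.
Bill 4, €804: 50% coinsurance on €804 = €402. Adding that to €1,022 gives €1,424, past the €1,200 cap; owner pays only €1,200 − €1,022 = €178. Insurer: €804 − €178 = €626.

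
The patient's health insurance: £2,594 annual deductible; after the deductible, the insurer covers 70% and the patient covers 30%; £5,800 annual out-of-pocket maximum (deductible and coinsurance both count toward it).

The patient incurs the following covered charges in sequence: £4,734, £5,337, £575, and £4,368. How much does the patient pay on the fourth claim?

Claim 1 (£4,734): £2,594 to deductible, leaving £2,140; 30% of £2,140 = £642. Patient pays £3,236; OOP now £3,236.
Claim 2 (£5,337): deductible met; 30% of £5,337 = £1,601.10. Patient owes £1,601.10 (running OOP £4,837.10).
Claim 3 (£575): deductible met; 30% of £575 = £172.50. Patient pays £172.50; OOP now £5,009.60.
Claim 4 (£4,368): deductible already satisfied, so patient's share is 30% × £4,368 = £1,310.40. That would push OOP to £6,320, over the £5,800 cap, so patient pays £5,800 − £5,009.60 = £790.40.

£790.40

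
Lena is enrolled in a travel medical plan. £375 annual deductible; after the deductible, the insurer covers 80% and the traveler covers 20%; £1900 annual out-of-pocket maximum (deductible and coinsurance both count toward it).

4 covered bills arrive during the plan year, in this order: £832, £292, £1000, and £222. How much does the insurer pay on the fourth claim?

£177.60

Claim 1 — £832: £375 finishes the deductible; £457 goes to coinsurance; traveler's 20% is £91.40. Cost to traveler: £466.40. OOP to date £466.40. Insurer: £832 − £466.40 = £365.60.
Claim 2 — £292: 20% coinsurance on £292 = £58.40. Traveler pays £58.40; OOP now £524.80. Insurer: £292 − £58.40 = £233.60.
Claim 3 — £1000: deductible already satisfied, so traveler's share is 20% × £1000 = £200. Traveler owes £200 (running OOP £724.80). Insurer: £1000 − £200 = £800.
Claim 4 — £222: deductible met; 20% of £222 = £44.40. Cost to traveler: £44.40. OOP to date £769.20. Plan pays £222 − £44.40 = £177.60.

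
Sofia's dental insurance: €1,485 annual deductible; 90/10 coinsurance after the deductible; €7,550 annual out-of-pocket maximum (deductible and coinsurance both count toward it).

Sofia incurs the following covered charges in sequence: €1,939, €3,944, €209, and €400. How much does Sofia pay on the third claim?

€20.90

Claim 1 (€1,939): €1,485 to deductible, leaving €454; coinsurance €454 × 10% = €45.40. Patient owes €1,530.40 (running OOP €1,530.40).
Claim 2 (€3,944): deductible already satisfied, so patient's share is 10% × €3,944 = €394.40. Cost to patient: €394.40. OOP to date €1,924.80.
Claim 3 (€209): 10% coinsurance on €209 = €20.90. Cost to patient: €20.90. OOP to date €1,945.70.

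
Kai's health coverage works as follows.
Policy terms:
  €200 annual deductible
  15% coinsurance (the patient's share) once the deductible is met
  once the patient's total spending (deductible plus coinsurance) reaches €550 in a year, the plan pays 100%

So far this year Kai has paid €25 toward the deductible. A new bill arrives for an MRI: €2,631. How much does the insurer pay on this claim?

Deductible still to meet: €200 − €25 = €175.
After the €175 deductible portion, €2,631 − €175 = €2,456 is subject to coinsurance.
Patient's 15% share of €2,456 is €368.40.
So the patient owes €175 + €368.40 = €543.40 before any cap.
Adding €543.40 to the €25 already spent would give €568.40, which exceeds the €550 cap; the patient pays just €550 − €25 = €525.
The plan picks up €2,631 − €525 = €2,106.

€2,106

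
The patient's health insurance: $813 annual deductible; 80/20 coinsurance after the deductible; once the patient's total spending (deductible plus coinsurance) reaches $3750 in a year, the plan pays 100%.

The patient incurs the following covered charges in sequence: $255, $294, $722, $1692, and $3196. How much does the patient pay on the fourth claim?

Claim 1 ($255): entire amount goes to the deductible. Patient owes $255 (running OOP $255).
Claim 2 ($294): entire amount goes to the deductible. Patient pays $294; OOP now $549.
Claim 3 ($722): $264 to deductible, leaving $458; 20% of $458 = $91.60. Patient owes $355.60 (running OOP $904.60).
Claim 4 ($1692): deductible met; 20% of $1692 = $338.40. Patient pays $338.40; OOP now $1243.

$338.40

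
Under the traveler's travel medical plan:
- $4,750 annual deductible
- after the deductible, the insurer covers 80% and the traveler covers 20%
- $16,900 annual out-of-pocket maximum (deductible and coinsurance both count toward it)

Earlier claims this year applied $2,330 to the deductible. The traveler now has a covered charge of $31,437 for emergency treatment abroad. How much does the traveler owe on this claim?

Deductible still to meet: $4,750 − $2,330 = $2,420.
That leaves $31,437 − $2,420 = $29,017 for coinsurance.
Traveler's 20% share of $29,017 is $5,803.40.
Traveler responsibility before any cap: $2,420 + $5,803.40 = $8,223.40.
Cumulative spending $2,330 + $8,223.40 = $10,553.40 stays under the $16,900 maximum.

$8,223.40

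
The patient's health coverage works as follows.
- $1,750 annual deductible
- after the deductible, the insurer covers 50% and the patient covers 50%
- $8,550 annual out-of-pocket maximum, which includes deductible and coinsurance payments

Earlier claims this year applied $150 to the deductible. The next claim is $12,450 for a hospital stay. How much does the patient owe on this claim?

Remaining deductible: $1,750 − $150 = $1,600.
That leaves $12,450 − $1,600 = $10,850 for coinsurance.
Coinsurance: $10,850 × 50% = $5,425.
So the patient owes $1,600 + $5,425 = $7,025 before any cap.
Cumulative spending $150 + $7,025 = $7,175 stays under the $8,550 maximum.

$7,025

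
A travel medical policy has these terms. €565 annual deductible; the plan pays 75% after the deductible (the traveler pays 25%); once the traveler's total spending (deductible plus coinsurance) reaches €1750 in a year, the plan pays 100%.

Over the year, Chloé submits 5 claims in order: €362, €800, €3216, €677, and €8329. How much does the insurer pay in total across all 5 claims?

€11634

Claim 1 (€362): all of it applies to the deductible. Traveler owes €362 (running OOP €362). Plan pays €362 − €362 = €0.
Claim 2 (€800): €203 finishes the deductible; €597 goes to coinsurance; coinsurance €597 × 25% = €149.25. Cost to traveler: €352.25. OOP to date €714.25. Plan pays €800 − €352.25 = €447.75.
Claim 3 (€3216): deductible met; 25% of €3216 = €804. Traveler owes €804 (running OOP €1518.25). Insurer: €3216 − €804 = €2412.
Claim 4 (€677): deductible already satisfied, so traveler's share is 25% × €677 = €169.25. Traveler pays €169.25; OOP now €1687.50. Insurer: €677 − €169.25 = €507.75.
Claim 5 (€8329): deductible already satisfied, so traveler's share is 25% × €8329 = €2082.25. Adding that to €1687.50 gives €3769.75, past the €1750 cap; traveler pays only €1750 − €1687.50 = €62.50. Insurer: €8329 − €62.50 = €8266.50.
Insurer total = bills − traveler's total = €13384 − €1750 = €11634.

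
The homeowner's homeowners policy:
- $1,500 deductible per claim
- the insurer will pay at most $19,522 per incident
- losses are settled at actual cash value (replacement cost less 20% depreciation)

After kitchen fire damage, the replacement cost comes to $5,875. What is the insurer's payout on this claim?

At 20% depreciation, ACV = $5,875 − $1,175 = $4,700.
Less the $1,500 deductible: $4,700 − $1,500 = $3,200.
That's under the $19,522 cap, so the insurer reimburses the full $3,200.

$3,200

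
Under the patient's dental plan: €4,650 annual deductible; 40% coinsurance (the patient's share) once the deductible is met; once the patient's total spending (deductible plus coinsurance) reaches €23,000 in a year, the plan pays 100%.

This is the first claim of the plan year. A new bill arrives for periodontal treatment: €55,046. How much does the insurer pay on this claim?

€32,046

Nothing has been paid toward the €4,650 deductible, so the first €4,650 of this charge is applied there.
After the €4,650 deductible portion, €55,046 − €4,650 = €50,396 is subject to coinsurance.
40% of €50,396 = €20,158.40 falls to the patient.
Patient responsibility before any cap: €4,650 + €20,158.40 = €24,808.40.
Adding €24,808.40 to the €0 already spent would give €24,808.40, which exceeds the €23,000 cap; the patient pays just €23,000 − €0 = €23,000.
The plan picks up €55,046 − €23,000 = €32,046.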